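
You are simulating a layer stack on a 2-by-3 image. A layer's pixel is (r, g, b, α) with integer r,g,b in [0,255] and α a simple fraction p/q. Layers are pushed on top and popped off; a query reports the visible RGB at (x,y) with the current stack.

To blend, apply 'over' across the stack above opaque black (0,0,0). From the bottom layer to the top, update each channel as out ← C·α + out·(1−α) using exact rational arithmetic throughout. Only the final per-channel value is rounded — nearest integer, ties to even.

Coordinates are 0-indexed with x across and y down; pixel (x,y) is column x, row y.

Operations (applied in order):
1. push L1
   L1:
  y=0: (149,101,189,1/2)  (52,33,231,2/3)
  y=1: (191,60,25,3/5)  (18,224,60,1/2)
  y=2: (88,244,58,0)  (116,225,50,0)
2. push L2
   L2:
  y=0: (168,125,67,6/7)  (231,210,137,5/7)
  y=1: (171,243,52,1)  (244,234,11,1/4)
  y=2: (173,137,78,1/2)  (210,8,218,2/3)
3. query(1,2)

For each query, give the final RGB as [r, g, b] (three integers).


at x=1,y=2 over L1,L2:
after L1 α=0: [0, 0, 0]
after L2 α=2/3: [140, 16/3, 436/3]
→ [140, 5, 145]


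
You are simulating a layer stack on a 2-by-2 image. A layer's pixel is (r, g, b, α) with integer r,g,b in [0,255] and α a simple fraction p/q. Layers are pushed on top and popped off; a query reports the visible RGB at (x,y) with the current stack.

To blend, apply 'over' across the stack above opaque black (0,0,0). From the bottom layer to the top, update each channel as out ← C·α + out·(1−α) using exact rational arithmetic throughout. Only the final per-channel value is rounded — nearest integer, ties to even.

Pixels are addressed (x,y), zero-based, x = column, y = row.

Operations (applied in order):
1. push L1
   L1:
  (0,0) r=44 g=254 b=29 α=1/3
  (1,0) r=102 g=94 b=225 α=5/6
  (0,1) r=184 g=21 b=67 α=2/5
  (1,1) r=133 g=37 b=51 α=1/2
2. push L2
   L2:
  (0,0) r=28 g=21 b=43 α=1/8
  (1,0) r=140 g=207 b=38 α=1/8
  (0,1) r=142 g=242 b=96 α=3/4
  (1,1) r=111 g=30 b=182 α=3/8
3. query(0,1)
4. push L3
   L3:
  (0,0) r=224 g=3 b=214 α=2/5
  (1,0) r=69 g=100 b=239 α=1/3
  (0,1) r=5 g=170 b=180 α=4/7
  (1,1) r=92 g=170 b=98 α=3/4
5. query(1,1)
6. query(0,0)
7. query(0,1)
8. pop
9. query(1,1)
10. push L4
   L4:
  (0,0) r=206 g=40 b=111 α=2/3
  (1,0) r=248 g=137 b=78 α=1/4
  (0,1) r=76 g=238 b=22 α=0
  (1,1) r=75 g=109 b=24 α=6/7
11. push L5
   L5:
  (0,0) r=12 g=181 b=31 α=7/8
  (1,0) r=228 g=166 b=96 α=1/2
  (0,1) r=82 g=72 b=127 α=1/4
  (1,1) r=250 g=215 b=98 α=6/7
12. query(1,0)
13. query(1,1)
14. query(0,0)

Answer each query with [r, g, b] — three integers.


at x=0,y=1 over L1,L2:
+L1 (α=2/5) → [368/5, 42/5, 134/5]
+L2 (α=3/4) → [1249/10, 918/5, 787/10]
rounded: [125, 184, 79]

at x=1,y=1 over L1,L2,L3:
+L1 (α=1/2) → [133/2, 37/2, 51/2]
+L2 (α=3/8) → [1331/16, 365/16, 1347/16]
+L3 (α=3/4) → [5747/64, 8525/64, 6051/64]
= [90, 133, 95]

at x=0,y=0 over L1,L2,L3:
after L1 α=1/3: [44/3, 254/3, 29/3]
after L2 α=1/8: [49/3, 1841/24, 83/6]
after L3 α=2/5: [497/5, 1889/40, 939/10]
→ [99, 47, 94]

at x=0,y=1 over L1,L2,L3:
+L1 (α=2/5) → [368/5, 42/5, 134/5]
+L2 (α=3/4) → [1249/10, 918/5, 787/10]
+L3 (α=4/7) → [3947/70, 6154/35, 9561/70]
rounded: [56, 176, 137]

query (1,1) [L1,L2] — begin 0,0,0
after L1 α=1/2: [133/2, 37/2, 51/2]
after L2 α=3/8: [1331/16, 365/16, 1347/16]
rounded: [83, 23, 84]

query (1,0) [L1,L2,L4,L5] — begin 0,0,0
L1 α=5/6: [85, 235/3, 375/2]
L2 α=1/8: [735/8, 1133/12, 2701/16]
L4 α=1/4: [4189/32, 1681/16, 9351/64]
L5 α=1/2: [11485/64, 4337/32, 15495/128]
→ [179, 136, 121]

query (1,1) [L1,L2,L4,L5] — begin 0,0,0
+L1 (α=1/2) → [133/2, 37/2, 51/2]
+L2 (α=3/8) → [1331/16, 365/16, 1347/16]
+L4 (α=6/7) → [8531/112, 1547/16, 3651/112]
+L5 (α=6/7) → [176531/784, 22187/112, 69507/784]
= [225, 198, 89]

at x=0,y=0 over L1,L2,L4,L5:
+L1 (α=1/3) → [44/3, 254/3, 29/3]
+L2 (α=1/8) → [49/3, 1841/24, 83/6]
+L4 (α=2/3) → [1285/9, 3761/72, 1415/18]
+L5 (α=7/8) → [2041/72, 94985/576, 5321/144]
→ [28, 165, 37]


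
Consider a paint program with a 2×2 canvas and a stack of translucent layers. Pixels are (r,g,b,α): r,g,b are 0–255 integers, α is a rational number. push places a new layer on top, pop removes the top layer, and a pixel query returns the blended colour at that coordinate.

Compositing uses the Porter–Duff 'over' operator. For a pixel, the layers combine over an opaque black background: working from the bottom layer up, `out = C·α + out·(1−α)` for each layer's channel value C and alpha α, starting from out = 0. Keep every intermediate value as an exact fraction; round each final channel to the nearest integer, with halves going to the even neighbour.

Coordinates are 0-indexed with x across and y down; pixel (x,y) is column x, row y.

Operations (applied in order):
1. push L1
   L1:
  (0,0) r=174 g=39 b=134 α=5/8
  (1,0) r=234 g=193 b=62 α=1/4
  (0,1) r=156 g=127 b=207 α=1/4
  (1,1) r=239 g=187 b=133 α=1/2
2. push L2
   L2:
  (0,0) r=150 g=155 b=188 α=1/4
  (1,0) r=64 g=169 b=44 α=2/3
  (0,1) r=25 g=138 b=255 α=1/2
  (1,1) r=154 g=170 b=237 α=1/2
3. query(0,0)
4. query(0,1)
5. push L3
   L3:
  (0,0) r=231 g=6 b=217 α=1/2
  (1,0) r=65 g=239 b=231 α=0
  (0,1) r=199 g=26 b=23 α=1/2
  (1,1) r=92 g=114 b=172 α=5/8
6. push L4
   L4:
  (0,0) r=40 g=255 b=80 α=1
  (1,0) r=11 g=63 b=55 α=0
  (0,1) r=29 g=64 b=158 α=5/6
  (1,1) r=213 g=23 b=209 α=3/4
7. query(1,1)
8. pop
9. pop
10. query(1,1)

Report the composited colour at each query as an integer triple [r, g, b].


query (0,0) [L1,L2] — begin 0,0,0
+L1 (α=5/8) → [435/4, 195/8, 335/4]
+L2 (α=1/4) → [1905/16, 1825/32, 1757/16]
→ [119, 57, 110]

query (0,1) [L1,L2] — begin 0,0,0
after L1 α=1/4: [39, 127/4, 207/4]
after L2 α=1/2: [32, 679/8, 1227/8]
= [32, 85, 153]

(1,1) stack=L1,L2,L3,L4; from [0,0,0]:
+L1 (α=1/2) → [239/2, 187/2, 133/2]
+L2 (α=1/2) → [547/4, 527/4, 607/4]
+L3 (α=5/8) → [3481/32, 3861/32, 5261/32]
+L4 (α=3/4) → [23929/128, 6069/128, 25325/128]
= [187, 47, 198]

(1,1) stack=L1,L2; from [0,0,0]:
+L1 (α=1/2) → [239/2, 187/2, 133/2]
+L2 (α=1/2) → [547/4, 527/4, 607/4]
= [137, 132, 152]


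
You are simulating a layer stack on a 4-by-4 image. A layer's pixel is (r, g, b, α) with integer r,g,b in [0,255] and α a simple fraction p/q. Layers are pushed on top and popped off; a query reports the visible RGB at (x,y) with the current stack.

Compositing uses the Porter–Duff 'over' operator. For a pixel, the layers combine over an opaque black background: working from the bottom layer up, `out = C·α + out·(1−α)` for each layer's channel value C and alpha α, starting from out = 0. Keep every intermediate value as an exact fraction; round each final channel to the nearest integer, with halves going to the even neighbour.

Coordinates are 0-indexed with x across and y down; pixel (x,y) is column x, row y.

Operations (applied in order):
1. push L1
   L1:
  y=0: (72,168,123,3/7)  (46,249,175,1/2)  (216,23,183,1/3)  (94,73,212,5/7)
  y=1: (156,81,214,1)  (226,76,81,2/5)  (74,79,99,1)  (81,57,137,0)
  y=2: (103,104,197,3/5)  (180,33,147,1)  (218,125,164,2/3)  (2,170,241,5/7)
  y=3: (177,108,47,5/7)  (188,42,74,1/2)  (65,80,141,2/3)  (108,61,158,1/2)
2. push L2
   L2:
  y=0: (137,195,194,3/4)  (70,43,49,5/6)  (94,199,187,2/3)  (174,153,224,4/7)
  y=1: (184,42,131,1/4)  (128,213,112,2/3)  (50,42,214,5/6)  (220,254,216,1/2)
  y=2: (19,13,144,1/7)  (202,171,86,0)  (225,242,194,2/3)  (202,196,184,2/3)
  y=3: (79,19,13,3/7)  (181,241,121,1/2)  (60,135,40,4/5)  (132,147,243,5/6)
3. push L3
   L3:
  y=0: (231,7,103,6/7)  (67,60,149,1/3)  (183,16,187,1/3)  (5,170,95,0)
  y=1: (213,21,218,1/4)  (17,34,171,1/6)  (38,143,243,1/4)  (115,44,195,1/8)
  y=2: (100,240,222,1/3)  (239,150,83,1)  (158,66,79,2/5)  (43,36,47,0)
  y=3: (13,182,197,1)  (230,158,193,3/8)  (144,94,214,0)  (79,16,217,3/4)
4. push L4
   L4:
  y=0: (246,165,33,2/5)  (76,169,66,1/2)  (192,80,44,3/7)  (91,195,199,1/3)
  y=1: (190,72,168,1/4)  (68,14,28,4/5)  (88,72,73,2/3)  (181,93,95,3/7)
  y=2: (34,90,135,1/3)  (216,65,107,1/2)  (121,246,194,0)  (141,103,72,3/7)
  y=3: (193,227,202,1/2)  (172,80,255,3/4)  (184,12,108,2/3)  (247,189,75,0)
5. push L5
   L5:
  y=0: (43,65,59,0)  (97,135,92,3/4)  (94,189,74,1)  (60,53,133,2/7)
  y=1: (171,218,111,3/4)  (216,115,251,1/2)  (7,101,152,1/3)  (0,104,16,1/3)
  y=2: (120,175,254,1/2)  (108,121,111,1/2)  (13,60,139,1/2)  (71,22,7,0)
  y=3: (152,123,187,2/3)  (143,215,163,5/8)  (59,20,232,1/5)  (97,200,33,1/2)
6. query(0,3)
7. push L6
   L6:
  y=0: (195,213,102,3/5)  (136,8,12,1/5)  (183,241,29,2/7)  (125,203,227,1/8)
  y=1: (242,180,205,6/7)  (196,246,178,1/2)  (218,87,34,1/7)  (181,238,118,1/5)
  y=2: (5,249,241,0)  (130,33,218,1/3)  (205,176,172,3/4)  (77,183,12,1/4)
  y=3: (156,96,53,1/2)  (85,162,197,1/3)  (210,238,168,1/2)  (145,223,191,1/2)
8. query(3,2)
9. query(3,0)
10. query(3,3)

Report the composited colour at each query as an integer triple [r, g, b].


query (0,3) [L1,L2,L3,L4,L5] — begin 0,0,0
after L1 α=5/7: [885/7, 540/7, 235/7]
after L2 α=3/7: [5199/49, 2559/49, 1213/49]
after L3 α=1: [13, 182, 197]
after L4 α=1/2: [103, 409/2, 399/2]
after L5 α=2/3: [407/3, 901/6, 1147/6]
→ [136, 150, 191]

(3,2) stack=L1,L2,L3,L4,L5,L6; from [0,0,0]:
L1 α=5/7: [10/7, 850/7, 1205/7]
L2 α=2/3: [946/7, 1198/7, 3781/21]
L3 α=0: [946/7, 1198/7, 3781/21]
L4 α=3/7: [6745/49, 6955/49, 19660/147]
L5 α=0: [6745/49, 6955/49, 19660/147]
L6 α=1/4: [6002/49, 7458/49, 5062/49]
→ [122, 152, 103]

at x=3,y=0 over L1,L2,L3,L4,L5,L6:
+L1 (α=5/7) → [470/7, 365/7, 1060/7]
+L2 (α=4/7) → [6282/49, 5379/49, 9452/49]
+L3 (α=0) → [6282/49, 5379/49, 9452/49]
+L4 (α=1/3) → [17023/147, 6771/49, 28655/147]
+L5 (α=2/7) → [102755/1029, 39049/343, 182377/1029]
+L6 (α=1/8) → [60565/588, 12249/98, 107873/588]
→ [103, 125, 183]

(3,3) stack=L1,L2,L3,L4,L5,L6; from [0,0,0]:
after L1 α=1/2: [54, 61/2, 79]
after L2 α=5/6: [119, 1531/12, 647/3]
after L3 α=3/4: [89, 2107/48, 650/3]
after L4 α=0: [89, 2107/48, 650/3]
after L5 α=1/2: [93, 11707/96, 749/6]
after L6 α=1/2: [119, 33115/192, 1895/12]
= [119, 172, 158]


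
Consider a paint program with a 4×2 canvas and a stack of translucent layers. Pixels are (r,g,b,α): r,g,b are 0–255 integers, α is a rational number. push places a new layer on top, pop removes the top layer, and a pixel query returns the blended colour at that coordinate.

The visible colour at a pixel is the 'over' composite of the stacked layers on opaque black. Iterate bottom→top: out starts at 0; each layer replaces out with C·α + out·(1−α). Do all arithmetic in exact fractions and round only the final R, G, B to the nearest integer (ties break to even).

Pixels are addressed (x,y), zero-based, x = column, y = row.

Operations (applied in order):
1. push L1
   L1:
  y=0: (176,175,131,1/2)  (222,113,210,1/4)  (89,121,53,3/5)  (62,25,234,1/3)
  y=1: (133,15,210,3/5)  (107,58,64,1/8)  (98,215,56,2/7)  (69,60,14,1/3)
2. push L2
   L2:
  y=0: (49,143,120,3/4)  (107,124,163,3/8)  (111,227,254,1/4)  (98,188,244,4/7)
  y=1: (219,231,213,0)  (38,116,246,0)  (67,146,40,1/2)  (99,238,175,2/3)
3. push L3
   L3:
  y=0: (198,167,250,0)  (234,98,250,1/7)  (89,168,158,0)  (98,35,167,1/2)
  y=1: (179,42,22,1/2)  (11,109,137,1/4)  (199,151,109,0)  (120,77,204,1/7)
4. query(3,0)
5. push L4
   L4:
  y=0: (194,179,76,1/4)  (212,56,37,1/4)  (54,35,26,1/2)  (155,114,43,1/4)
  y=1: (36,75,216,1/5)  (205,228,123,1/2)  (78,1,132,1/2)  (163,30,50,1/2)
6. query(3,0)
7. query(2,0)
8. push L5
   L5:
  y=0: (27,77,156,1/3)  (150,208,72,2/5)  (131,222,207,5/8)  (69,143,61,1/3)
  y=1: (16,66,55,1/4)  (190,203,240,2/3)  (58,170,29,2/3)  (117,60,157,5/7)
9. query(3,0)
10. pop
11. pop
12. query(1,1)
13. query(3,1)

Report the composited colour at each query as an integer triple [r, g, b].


(3,0) stack=L1,L2,L3; from [0,0,0]:
L1 α=1/3: [62/3, 25/3, 78]
L2 α=4/7: [454/7, 111, 1210/7]
L3 α=1/2: [570/7, 73, 2379/14]
rounded: [81, 73, 170]

query (3,0) [L1,L2,L3,L4] — begin 0,0,0
after L1 α=1/3: [62/3, 25/3, 78]
after L2 α=4/7: [454/7, 111, 1210/7]
after L3 α=1/2: [570/7, 73, 2379/14]
after L4 α=1/4: [2795/28, 333/4, 7739/56]
= [100, 83, 138]

(2,0) stack=L1,L2,L3,L4; from [0,0,0]:
L1 α=3/5: [267/5, 363/5, 159/5]
L2 α=1/4: [339/5, 556/5, 1747/20]
L3 α=0: [339/5, 556/5, 1747/20]
L4 α=1/2: [609/10, 731/10, 2267/40]
→ [61, 73, 57]

(3,0) stack=L1,L2,L3,L4,L5; from [0,0,0]:
L1 α=1/3: [62/3, 25/3, 78]
L2 α=4/7: [454/7, 111, 1210/7]
L3 α=1/2: [570/7, 73, 2379/14]
L4 α=1/4: [2795/28, 333/4, 7739/56]
L5 α=1/3: [3761/42, 619/6, 3149/28]
→ [90, 103, 112]

query (1,1) [L1,L2,L3] — begin 0,0,0
L1 α=1/8: [107/8, 29/4, 8]
L2 α=0: [107/8, 29/4, 8]
L3 α=1/4: [409/32, 523/16, 161/4]
rounded: [13, 33, 40]

query (3,1) [L1,L2,L3] — begin 0,0,0
L1 α=1/3: [23, 20, 14/3]
L2 α=2/3: [221/3, 496/3, 1064/9]
L3 α=1/7: [562/7, 1069/7, 2740/21]
→ [80, 153, 130]


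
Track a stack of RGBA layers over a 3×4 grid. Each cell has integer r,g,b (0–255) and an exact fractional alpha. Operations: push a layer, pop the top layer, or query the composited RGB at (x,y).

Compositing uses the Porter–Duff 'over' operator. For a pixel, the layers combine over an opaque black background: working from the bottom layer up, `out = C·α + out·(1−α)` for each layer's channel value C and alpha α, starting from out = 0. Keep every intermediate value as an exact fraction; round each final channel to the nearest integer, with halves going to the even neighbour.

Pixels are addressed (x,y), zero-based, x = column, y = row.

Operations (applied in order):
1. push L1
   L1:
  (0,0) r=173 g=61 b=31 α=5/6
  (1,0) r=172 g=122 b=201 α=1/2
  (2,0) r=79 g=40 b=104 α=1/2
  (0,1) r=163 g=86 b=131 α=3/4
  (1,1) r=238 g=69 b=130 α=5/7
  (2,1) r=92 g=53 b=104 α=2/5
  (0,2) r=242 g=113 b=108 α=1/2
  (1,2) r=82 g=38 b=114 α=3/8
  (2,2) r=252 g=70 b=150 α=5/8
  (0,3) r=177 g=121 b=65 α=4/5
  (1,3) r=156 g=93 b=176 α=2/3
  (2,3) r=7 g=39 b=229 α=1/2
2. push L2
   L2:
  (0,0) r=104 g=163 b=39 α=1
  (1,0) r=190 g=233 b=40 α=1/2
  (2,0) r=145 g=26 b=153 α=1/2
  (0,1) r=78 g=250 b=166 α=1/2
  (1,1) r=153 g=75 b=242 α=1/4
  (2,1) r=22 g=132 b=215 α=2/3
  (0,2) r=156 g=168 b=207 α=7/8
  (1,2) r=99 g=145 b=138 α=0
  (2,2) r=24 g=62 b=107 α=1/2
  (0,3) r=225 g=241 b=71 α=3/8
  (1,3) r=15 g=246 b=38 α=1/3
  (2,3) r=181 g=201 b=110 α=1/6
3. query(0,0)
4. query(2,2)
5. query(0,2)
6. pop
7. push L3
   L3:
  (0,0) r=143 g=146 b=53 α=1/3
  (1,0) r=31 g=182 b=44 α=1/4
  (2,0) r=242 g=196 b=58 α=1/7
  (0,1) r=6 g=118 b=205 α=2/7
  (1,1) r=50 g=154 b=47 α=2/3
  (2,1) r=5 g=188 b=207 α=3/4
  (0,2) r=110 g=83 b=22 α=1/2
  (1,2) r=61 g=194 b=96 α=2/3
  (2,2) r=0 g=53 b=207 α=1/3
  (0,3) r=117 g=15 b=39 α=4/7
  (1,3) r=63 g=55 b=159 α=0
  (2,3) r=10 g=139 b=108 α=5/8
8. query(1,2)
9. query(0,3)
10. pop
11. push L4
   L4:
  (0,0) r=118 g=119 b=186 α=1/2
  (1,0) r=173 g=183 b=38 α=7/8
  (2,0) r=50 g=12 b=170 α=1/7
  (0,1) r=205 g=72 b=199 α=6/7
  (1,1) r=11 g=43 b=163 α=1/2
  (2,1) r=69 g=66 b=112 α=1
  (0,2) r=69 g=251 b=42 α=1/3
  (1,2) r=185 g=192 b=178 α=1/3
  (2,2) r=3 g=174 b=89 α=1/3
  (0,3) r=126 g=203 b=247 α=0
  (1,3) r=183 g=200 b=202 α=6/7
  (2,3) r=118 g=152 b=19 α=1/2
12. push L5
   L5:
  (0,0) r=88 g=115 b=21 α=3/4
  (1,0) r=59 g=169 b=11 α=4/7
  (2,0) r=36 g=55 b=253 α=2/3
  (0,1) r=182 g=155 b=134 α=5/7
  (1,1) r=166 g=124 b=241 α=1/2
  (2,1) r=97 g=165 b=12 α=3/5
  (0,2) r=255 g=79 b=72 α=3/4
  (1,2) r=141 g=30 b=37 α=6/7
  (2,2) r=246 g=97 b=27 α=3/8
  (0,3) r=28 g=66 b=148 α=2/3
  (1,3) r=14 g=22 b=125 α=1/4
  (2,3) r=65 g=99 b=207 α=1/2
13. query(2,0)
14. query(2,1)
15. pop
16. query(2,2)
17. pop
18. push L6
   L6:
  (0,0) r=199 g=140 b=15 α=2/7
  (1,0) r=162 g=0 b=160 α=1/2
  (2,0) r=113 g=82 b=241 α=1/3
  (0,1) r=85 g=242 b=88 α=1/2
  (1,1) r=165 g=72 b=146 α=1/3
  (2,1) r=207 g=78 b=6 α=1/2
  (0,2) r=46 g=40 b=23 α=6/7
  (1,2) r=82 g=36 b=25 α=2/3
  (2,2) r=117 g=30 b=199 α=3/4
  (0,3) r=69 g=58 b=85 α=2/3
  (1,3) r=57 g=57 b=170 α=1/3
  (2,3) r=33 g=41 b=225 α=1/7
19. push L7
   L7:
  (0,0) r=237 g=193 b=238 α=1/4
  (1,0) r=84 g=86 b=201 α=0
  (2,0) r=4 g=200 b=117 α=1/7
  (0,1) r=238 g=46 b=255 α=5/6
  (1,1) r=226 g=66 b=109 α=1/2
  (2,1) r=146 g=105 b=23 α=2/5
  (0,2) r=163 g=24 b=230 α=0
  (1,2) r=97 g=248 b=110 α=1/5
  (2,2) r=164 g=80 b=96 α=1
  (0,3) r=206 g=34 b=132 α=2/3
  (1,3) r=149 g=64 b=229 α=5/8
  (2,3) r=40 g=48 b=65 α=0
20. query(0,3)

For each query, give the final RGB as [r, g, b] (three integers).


(0,0) stack=L1,L2; from [0,0,0]:
after L1 α=5/6: [865/6, 305/6, 155/6]
after L2 α=1: [104, 163, 39]
= [104, 163, 39]

query (2,2) [L1,L2] — begin 0,0,0
after L1 α=5/8: [315/2, 175/4, 375/4]
after L2 α=1/2: [363/4, 423/8, 803/8]
rounded: [91, 53, 100]

query (0,2) [L1,L2] — begin 0,0,0
after L1 α=1/2: [121, 113/2, 54]
after L2 α=7/8: [1213/8, 2465/16, 1503/8]
= [152, 154, 188]

(1,2) stack=L1,L3; from [0,0,0]:
after L1 α=3/8: [123/4, 57/4, 171/4]
after L3 α=2/3: [611/12, 1609/12, 313/4]
= [51, 134, 78]

query (0,3) [L1,L3] — begin 0,0,0
L1 α=4/5: [708/5, 484/5, 52]
L3 α=4/7: [4464/35, 1752/35, 312/7]
→ [128, 50, 45]

(2,0) stack=L1,L4,L5; from [0,0,0]:
+L1 (α=1/2) → [79/2, 20, 52]
+L4 (α=1/7) → [41, 132/7, 482/7]
+L5 (α=2/3) → [113/3, 902/21, 4024/21]
→ [38, 43, 192]

at x=2,y=1 over L1,L4,L5:
L1 α=2/5: [184/5, 106/5, 208/5]
L4 α=1: [69, 66, 112]
L5 α=3/5: [429/5, 627/5, 52]
rounded: [86, 125, 52]

query (2,2) [L1,L4] — begin 0,0,0
+L1 (α=5/8) → [315/2, 175/4, 375/4]
+L4 (α=1/3) → [106, 523/6, 553/6]
= [106, 87, 92]

query (0,3) [L1,L6,L7] — begin 0,0,0
+L1 (α=4/5) → [708/5, 484/5, 52]
+L6 (α=2/3) → [466/5, 1064/15, 74]
+L7 (α=2/3) → [842/5, 2084/45, 338/3]
rounded: [168, 46, 113]


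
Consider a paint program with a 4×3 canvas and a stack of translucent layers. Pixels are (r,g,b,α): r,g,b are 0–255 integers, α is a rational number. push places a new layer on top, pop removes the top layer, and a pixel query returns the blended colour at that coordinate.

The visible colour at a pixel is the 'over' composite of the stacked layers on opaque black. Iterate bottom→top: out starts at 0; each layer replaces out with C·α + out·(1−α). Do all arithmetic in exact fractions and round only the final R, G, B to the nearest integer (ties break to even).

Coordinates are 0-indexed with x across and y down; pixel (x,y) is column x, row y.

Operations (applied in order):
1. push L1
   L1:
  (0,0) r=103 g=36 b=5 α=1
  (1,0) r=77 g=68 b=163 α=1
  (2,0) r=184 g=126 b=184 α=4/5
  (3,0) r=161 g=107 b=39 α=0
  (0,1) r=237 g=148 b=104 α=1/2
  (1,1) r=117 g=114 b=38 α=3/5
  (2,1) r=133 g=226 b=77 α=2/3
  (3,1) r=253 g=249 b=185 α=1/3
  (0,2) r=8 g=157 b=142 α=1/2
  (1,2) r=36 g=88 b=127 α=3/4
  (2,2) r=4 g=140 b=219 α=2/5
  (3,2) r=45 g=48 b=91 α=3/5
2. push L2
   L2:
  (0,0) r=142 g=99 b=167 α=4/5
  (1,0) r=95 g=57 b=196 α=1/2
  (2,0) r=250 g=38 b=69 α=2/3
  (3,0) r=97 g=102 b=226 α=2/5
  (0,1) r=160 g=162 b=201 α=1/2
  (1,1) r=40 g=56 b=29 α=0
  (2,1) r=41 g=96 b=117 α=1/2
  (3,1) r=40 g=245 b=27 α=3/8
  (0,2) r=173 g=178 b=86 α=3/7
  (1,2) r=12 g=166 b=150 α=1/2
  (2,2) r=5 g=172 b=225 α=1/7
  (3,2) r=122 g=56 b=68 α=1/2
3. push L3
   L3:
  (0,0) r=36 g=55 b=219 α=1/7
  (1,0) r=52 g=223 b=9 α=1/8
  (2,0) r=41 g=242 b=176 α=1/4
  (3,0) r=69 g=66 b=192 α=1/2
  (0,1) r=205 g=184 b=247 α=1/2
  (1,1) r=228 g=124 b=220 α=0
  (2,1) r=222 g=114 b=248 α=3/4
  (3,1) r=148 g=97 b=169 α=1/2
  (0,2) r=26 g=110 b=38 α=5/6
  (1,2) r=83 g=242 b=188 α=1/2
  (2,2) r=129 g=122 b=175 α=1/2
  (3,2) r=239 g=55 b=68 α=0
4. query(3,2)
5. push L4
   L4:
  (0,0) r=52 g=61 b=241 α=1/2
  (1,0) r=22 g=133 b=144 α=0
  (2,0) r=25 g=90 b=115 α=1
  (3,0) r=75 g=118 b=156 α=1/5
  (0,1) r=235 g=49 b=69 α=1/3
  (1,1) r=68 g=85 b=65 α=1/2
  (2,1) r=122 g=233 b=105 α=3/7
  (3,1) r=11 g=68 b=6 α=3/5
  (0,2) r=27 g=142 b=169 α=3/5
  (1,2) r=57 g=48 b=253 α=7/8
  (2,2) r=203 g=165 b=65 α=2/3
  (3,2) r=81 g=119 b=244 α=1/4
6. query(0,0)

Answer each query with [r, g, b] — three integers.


query (3,2) [L1,L2,L3] — begin 0,0,0
+L1 (α=3/5) → [27, 144/5, 273/5]
+L2 (α=1/2) → [149/2, 212/5, 613/10]
+L3 (α=0) → [149/2, 212/5, 613/10]
= [74, 42, 61]

at x=0,y=0 over L1,L2,L3,L4:
+L1 (α=1) → [103, 36, 5]
+L2 (α=4/5) → [671/5, 432/5, 673/5]
+L3 (α=1/7) → [4206/35, 2867/35, 5133/35]
+L4 (α=1/2) → [3013/35, 2501/35, 6784/35]
= [86, 71, 194]


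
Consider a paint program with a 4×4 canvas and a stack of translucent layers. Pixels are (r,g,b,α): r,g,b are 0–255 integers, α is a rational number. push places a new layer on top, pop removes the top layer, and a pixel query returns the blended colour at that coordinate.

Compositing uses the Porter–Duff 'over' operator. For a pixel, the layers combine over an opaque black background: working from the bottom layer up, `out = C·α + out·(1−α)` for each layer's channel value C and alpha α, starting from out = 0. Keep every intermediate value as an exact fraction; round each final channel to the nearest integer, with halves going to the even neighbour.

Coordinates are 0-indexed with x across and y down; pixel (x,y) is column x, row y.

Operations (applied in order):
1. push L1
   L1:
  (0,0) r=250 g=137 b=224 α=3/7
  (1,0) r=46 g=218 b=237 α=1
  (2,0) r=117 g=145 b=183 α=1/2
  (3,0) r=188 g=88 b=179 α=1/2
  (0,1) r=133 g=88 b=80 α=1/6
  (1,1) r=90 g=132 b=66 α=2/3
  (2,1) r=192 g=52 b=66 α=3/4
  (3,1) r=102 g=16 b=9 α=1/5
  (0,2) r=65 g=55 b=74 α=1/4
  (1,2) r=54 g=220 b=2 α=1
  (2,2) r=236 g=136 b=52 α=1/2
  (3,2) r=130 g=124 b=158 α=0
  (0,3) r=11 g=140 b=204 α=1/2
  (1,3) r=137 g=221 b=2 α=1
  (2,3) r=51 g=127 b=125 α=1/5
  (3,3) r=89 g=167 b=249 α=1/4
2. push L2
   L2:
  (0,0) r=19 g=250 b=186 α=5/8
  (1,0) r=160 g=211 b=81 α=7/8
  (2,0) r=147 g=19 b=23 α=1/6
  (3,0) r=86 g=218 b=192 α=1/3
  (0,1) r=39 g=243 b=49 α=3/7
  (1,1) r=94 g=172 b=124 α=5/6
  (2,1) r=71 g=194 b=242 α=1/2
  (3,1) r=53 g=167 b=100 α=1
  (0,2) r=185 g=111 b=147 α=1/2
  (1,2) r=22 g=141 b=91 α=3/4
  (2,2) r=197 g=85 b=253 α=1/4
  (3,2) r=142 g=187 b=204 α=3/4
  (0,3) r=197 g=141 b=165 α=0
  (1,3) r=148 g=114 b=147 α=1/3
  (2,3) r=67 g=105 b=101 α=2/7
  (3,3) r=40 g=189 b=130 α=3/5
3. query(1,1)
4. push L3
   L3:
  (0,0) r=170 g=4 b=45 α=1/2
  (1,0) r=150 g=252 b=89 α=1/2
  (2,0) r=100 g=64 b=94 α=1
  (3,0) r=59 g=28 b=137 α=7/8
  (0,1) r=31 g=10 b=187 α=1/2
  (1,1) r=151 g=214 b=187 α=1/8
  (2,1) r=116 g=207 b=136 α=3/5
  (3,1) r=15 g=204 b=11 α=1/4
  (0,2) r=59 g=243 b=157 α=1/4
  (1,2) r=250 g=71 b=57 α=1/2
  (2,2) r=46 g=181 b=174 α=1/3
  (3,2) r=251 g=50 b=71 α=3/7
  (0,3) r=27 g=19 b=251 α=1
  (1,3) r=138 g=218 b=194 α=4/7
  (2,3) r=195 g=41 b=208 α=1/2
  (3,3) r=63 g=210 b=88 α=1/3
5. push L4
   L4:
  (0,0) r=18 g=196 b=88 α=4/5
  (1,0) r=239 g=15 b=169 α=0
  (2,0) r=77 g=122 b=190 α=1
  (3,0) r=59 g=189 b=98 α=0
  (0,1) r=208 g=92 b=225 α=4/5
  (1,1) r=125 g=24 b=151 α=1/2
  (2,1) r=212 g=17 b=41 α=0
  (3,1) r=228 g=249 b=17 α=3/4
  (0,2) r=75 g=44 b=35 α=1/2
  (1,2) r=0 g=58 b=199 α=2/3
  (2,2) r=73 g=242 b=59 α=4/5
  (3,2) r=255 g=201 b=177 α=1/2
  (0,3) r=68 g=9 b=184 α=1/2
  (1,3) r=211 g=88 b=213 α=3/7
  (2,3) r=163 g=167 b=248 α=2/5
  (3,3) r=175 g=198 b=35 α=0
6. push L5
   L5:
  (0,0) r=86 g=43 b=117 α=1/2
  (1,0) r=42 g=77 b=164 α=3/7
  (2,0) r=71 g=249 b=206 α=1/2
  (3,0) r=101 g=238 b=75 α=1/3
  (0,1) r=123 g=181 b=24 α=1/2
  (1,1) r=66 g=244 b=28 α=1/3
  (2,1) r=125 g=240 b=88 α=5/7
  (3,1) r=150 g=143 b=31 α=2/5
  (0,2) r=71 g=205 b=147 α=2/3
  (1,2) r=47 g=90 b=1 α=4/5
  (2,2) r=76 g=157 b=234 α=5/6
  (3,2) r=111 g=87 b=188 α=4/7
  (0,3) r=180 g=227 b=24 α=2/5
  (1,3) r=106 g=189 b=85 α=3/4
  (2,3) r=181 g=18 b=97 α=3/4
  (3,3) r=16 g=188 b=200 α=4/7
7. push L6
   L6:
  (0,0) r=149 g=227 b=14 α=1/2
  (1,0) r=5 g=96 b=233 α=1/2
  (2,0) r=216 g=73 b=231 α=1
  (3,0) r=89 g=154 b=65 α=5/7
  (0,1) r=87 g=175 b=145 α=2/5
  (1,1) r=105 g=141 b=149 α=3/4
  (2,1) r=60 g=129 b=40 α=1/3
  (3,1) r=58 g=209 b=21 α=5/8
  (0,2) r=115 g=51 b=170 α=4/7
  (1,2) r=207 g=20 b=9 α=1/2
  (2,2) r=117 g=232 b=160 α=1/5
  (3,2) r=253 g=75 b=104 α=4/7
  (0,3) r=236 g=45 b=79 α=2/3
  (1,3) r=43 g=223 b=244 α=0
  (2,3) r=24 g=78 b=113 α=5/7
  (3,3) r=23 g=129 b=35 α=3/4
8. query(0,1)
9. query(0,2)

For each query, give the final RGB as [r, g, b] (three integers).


(1,1) stack=L1,L2; from [0,0,0]:
L1 α=2/3: [60, 88, 44]
L2 α=5/6: [265/3, 158, 332/3]
rounded: [88, 158, 111]

at x=0,y=1 over L1,L2,L3,L4,L5,L6:
L1 α=1/6: [133/6, 44/3, 40/3]
L2 α=3/7: [617/21, 2363/21, 601/21]
L3 α=1/2: [634/21, 2573/42, 2264/21]
L4 α=4/5: [18106/105, 18029/210, 21164/105]
L5 α=1/2: [31021/210, 56039/420, 11842/105]
L6 α=2/5: [43201/350, 105039/700, 21992/175]
rounded: [123, 150, 126]

(0,2) stack=L1,L2,L3,L4,L5,L6; from [0,0,0]:
L1 α=1/4: [65/4, 55/4, 37/2]
L2 α=1/2: [805/8, 499/8, 331/4]
L3 α=1/4: [2887/32, 3441/32, 1621/16]
L4 α=1/2: [5287/64, 4849/64, 2181/32]
L5 α=2/3: [14375/192, 10363/64, 3863/32]
L6 α=4/7: [43815/448, 44145/448, 33349/224]
rounded: [98, 99, 149]


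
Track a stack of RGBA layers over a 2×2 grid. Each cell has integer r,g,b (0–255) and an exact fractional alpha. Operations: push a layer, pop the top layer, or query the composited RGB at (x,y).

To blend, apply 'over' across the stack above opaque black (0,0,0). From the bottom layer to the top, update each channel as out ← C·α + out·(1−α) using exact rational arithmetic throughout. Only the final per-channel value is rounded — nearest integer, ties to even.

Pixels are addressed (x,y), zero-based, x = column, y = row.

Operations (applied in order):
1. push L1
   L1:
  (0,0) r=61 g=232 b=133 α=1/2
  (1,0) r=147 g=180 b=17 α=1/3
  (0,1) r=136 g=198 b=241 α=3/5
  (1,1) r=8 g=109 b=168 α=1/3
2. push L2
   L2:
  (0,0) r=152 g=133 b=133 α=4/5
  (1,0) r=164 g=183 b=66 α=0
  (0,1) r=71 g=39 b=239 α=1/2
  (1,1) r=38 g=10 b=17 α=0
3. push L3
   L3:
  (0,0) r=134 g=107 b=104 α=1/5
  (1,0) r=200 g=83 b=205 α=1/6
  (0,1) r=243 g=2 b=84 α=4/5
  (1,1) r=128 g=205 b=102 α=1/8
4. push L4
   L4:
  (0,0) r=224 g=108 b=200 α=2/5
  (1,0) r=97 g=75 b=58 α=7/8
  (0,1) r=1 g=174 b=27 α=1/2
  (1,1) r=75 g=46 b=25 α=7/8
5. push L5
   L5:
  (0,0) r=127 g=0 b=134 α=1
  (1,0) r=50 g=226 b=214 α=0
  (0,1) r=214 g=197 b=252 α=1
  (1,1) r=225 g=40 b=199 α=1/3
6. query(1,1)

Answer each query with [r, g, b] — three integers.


query (1,1) [L1,L2,L3,L4,L5] — begin 0,0,0
after L1 α=1/3: [8/3, 109/3, 56]
after L2 α=0: [8/3, 109/3, 56]
after L3 α=1/8: [55/3, 689/12, 247/4]
after L4 α=7/8: [815/12, 4553/96, 947/32]
after L5 α=1/3: [2165/18, 6473/144, 1377/16]
rounded: [120, 45, 86]


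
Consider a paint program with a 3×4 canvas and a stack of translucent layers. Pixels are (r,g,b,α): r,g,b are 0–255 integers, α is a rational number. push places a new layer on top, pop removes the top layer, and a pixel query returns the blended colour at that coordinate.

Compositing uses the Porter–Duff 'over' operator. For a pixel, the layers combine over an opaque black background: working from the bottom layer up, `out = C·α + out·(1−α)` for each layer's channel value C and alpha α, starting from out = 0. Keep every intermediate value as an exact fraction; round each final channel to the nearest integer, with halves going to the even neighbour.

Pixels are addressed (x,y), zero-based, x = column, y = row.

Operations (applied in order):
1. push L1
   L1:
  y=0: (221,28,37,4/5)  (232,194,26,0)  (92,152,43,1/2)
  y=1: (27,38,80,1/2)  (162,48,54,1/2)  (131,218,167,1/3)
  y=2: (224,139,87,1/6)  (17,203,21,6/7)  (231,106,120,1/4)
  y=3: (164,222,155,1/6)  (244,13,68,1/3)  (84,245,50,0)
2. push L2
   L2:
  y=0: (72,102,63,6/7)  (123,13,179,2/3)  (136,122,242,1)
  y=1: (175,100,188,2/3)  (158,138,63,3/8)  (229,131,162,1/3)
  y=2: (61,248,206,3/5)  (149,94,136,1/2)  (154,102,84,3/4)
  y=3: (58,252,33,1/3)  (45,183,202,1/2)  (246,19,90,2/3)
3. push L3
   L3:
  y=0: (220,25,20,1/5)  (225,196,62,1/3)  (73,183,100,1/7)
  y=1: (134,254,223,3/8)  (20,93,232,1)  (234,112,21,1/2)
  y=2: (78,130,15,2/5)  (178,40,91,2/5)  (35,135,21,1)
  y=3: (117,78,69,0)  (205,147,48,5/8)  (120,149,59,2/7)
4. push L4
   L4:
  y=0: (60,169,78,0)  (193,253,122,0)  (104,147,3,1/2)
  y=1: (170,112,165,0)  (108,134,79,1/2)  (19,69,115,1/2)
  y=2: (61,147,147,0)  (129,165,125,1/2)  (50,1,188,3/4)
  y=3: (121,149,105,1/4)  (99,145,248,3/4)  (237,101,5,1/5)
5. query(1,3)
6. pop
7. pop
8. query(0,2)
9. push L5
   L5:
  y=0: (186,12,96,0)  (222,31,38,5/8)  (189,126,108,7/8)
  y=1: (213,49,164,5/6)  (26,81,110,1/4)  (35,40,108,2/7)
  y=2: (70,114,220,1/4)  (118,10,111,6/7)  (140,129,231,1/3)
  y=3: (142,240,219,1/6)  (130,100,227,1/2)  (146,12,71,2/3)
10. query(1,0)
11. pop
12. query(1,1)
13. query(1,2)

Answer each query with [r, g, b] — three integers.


at x=1,y=3 over L1,L2,L3,L4:
L1 α=1/3: [244/3, 13/3, 68/3]
L2 α=1/2: [379/6, 281/3, 337/3]
L3 α=5/8: [2429/16, 127, 577/8]
L4 α=3/4: [7181/64, 281/2, 6529/32]
→ [112, 140, 204]

at x=0,y=2 over L1,L2:
L1 α=1/6: [112/3, 139/6, 29/2]
L2 α=3/5: [773/15, 2371/15, 647/5]
→ [52, 158, 129]

at x=1,y=0 over L1,L2,L5:
L1 α=0: [0, 0, 0]
L2 α=2/3: [82, 26/3, 358/3]
L5 α=5/8: [339/2, 181/8, 137/2]
= [170, 23, 68]

(1,1) stack=L1,L2; from [0,0,0]:
L1 α=1/2: [81, 24, 27]
L2 α=3/8: [879/8, 267/4, 81/2]
rounded: [110, 67, 40]

at x=1,y=2 over L1,L2:
+L1 (α=6/7) → [102/7, 174, 18]
+L2 (α=1/2) → [1145/14, 134, 77]
→ [82, 134, 77]


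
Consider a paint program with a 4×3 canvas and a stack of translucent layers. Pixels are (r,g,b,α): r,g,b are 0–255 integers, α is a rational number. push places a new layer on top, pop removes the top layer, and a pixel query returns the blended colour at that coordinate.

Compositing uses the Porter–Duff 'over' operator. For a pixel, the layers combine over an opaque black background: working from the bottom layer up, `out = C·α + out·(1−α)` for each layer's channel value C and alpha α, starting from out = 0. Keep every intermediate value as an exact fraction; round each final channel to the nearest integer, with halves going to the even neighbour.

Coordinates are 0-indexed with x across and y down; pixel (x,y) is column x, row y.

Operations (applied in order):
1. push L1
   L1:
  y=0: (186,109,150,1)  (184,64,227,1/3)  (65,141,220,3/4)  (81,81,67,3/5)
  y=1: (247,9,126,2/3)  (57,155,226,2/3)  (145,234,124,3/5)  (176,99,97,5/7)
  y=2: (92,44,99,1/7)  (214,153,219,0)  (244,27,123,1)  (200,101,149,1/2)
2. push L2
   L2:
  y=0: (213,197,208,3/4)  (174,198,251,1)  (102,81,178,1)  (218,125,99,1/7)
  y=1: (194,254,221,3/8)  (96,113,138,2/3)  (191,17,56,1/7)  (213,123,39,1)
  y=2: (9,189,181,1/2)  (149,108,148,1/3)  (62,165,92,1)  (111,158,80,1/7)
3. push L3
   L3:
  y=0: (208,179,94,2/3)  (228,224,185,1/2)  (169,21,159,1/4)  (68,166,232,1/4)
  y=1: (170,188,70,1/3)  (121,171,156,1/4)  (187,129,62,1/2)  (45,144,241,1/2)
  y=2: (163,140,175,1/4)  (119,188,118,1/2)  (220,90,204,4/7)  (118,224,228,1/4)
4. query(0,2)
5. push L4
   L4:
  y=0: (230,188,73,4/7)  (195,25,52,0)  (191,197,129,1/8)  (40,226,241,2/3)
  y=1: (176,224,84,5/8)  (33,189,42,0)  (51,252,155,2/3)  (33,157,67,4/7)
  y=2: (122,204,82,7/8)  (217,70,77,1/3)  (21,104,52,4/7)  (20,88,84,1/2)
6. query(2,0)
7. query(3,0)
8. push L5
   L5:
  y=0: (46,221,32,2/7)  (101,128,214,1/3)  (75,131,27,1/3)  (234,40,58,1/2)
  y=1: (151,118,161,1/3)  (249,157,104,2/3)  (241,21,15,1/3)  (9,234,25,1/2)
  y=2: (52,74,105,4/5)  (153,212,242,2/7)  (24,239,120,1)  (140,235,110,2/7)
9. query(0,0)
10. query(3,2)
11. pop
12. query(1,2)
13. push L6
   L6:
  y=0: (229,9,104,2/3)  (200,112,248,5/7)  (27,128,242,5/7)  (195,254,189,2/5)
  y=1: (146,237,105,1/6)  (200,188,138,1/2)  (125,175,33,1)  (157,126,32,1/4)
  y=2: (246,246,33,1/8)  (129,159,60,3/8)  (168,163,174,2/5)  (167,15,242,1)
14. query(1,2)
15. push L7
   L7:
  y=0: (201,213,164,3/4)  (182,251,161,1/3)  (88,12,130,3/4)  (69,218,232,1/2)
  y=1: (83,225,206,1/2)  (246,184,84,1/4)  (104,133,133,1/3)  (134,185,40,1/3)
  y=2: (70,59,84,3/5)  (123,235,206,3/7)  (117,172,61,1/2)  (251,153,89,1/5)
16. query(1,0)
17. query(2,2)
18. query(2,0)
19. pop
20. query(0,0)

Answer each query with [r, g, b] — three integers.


(0,2) stack=L1,L2,L3; from [0,0,0]:
+L1 (α=1/7) → [92/7, 44/7, 99/7]
+L2 (α=1/2) → [155/14, 1367/14, 683/7]
+L3 (α=1/4) → [2747/56, 6061/56, 1637/14]
→ [49, 108, 117]

query (2,0) [L1,L2,L3,L4] — begin 0,0,0
+L1 (α=3/4) → [195/4, 423/4, 165]
+L2 (α=1) → [102, 81, 178]
+L3 (α=1/4) → [475/4, 66, 693/4]
+L4 (α=1/8) → [4089/32, 659/8, 5367/32]
= [128, 82, 168]

at x=3,y=0 over L1,L2,L3,L4:
after L1 α=3/5: [243/5, 243/5, 201/5]
after L2 α=1/7: [364/5, 2083/35, 243/5]
after L3 α=1/4: [358/5, 12059/140, 1889/20]
after L4 α=2/3: [758/15, 25113/140, 3843/20]
rounded: [51, 179, 192]

at x=0,y=0 over L1,L2,L3,L4,L5:
L1 α=1: [186, 109, 150]
L2 α=3/4: [825/4, 175, 387/2]
L3 α=2/3: [2489/12, 533/3, 763/6]
L4 α=4/7: [6169/28, 1285/7, 1347/14]
L5 α=2/7: [33421/196, 9519/49, 7631/98]
= [171, 194, 78]

at x=3,y=2 over L1,L2,L3,L4,L5:
L1 α=1/2: [100, 101/2, 149/2]
L2 α=1/7: [711/7, 461/7, 527/7]
L3 α=1/4: [2959/28, 2951/28, 3177/28]
L4 α=1/2: [3519/56, 5415/56, 5529/56]
L5 α=2/7: [33275/392, 53395/392, 39965/392]
rounded: [85, 136, 102]

query (1,2) [L1,L2,L3,L4] — begin 0,0,0
after L1 α=0: [0, 0, 0]
after L2 α=1/3: [149/3, 36, 148/3]
after L3 α=1/2: [253/3, 112, 251/3]
after L4 α=1/3: [1157/9, 98, 733/9]
= [129, 98, 81]

at x=1,y=2 over L1,L2,L3,L4,L6:
after L1 α=0: [0, 0, 0]
after L2 α=1/3: [149/3, 36, 148/3]
after L3 α=1/2: [253/3, 112, 251/3]
after L4 α=1/3: [1157/9, 98, 733/9]
after L6 α=3/8: [2317/18, 967/8, 5285/72]
→ [129, 121, 73]

at x=1,y=0 over L1,L2,L3,L4,L6,L7:
L1 α=1/3: [184/3, 64/3, 227/3]
L2 α=1: [174, 198, 251]
L3 α=1/2: [201, 211, 218]
L4 α=0: [201, 211, 218]
L6 α=5/7: [1402/7, 982/7, 1676/7]
L7 α=1/3: [4078/21, 3721/21, 1493/7]
→ [194, 177, 213]

at x=2,y=2 over L1,L2,L3,L4,L6,L7:
L1 α=1: [244, 27, 123]
L2 α=1: [62, 165, 92]
L3 α=4/7: [1066/7, 855/7, 156]
L4 α=4/7: [3786/49, 5477/49, 676/7]
L6 α=2/5: [27822/245, 6481/49, 4464/35]
L7 α=1/2: [56487/490, 14909/98, 6599/70]
= [115, 152, 94]

(2,0) stack=L1,L2,L3,L4,L6,L7; from [0,0,0]:
after L1 α=3/4: [195/4, 423/4, 165]
after L2 α=1: [102, 81, 178]
after L3 α=1/4: [475/4, 66, 693/4]
after L4 α=1/8: [4089/32, 659/8, 5367/32]
after L6 α=5/7: [6249/112, 3219/28, 24727/112]
after L7 α=3/4: [35817/448, 4227/112, 68407/448]
= [80, 38, 153]

query (0,0) [L1,L2,L3,L4,L6] — begin 0,0,0
L1 α=1: [186, 109, 150]
L2 α=3/4: [825/4, 175, 387/2]
L3 α=2/3: [2489/12, 533/3, 763/6]
L4 α=4/7: [6169/28, 1285/7, 1347/14]
L6 α=2/3: [6331/28, 1411/21, 4259/42]
rounded: [226, 67, 101]


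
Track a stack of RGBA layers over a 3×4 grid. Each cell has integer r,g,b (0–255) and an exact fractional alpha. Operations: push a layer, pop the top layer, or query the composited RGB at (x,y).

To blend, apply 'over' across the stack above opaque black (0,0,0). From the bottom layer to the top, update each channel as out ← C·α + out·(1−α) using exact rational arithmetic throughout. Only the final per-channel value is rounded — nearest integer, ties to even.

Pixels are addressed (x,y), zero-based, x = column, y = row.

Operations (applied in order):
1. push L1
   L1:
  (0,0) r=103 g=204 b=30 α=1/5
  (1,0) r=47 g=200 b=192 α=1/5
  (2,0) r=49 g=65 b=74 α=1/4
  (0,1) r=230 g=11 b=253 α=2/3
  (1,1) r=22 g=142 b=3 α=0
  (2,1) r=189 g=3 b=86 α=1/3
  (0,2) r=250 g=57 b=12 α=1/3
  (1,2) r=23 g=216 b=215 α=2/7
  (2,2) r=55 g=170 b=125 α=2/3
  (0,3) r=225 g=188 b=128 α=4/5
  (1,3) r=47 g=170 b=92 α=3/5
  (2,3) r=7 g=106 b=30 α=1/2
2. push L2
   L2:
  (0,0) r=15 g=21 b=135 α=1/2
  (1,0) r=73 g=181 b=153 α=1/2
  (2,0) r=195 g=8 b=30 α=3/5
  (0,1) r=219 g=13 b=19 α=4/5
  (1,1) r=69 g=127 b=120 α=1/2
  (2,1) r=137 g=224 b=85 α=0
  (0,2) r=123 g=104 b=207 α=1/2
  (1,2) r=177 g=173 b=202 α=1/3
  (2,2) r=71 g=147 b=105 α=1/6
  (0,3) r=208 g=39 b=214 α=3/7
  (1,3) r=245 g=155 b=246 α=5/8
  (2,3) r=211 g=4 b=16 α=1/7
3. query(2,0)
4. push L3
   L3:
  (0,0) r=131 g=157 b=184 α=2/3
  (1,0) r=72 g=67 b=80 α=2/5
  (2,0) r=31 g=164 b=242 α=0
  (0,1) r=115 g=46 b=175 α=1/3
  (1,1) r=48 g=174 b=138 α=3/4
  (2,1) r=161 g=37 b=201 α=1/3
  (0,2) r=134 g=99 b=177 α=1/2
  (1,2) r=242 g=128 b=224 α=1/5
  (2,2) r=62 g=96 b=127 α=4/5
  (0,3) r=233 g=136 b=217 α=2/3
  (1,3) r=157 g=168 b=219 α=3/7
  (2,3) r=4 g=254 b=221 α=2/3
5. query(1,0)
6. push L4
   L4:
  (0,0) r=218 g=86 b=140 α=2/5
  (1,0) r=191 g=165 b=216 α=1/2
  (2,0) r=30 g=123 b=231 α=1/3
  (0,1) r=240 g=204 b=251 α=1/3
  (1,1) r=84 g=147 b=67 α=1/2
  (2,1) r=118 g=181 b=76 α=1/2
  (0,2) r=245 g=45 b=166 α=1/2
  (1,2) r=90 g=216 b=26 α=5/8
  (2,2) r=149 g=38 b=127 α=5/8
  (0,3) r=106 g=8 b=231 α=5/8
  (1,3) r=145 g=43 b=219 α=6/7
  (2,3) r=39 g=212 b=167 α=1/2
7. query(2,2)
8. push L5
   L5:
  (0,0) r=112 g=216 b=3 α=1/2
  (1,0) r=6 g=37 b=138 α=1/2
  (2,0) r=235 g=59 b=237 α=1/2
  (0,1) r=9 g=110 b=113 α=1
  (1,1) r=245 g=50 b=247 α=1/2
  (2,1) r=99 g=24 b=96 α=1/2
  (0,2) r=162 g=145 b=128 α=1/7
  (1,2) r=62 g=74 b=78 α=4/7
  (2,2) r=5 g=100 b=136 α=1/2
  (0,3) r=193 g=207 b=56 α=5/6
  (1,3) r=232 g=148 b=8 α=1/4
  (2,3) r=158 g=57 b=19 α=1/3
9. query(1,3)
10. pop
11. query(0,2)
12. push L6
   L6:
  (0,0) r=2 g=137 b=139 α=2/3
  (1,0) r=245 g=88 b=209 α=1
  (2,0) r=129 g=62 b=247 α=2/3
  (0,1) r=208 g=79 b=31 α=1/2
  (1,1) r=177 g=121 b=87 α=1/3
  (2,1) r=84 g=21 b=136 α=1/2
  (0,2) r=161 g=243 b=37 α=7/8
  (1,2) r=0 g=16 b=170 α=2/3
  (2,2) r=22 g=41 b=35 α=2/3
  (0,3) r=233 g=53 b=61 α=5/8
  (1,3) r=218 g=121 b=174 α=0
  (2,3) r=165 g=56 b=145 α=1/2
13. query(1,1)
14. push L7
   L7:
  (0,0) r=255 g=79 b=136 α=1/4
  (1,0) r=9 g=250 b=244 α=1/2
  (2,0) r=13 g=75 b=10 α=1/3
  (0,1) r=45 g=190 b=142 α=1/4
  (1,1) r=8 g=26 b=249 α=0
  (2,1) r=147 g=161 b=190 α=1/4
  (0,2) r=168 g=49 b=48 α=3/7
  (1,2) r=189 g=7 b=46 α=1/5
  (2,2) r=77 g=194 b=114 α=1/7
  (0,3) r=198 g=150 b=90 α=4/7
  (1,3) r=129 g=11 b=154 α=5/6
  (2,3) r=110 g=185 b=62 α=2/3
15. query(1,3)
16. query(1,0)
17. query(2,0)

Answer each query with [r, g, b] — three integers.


(2,0) stack=L1,L2; from [0,0,0]:
L1 α=1/4: [49/4, 65/4, 37/2]
L2 α=3/5: [1219/10, 113/10, 127/5]
= [122, 11, 25]

query (1,0) [L1,L2,L3] — begin 0,0,0
L1 α=1/5: [47/5, 40, 192/5]
L2 α=1/2: [206/5, 221/2, 957/10]
L3 α=2/5: [1338/25, 931/10, 4471/50]
→ [54, 93, 89]

at x=2,y=2 over L1,L2,L3,L4:
L1 α=2/3: [110/3, 340/3, 250/3]
L2 α=1/6: [763/18, 2141/18, 1565/18]
L3 α=4/5: [5227/90, 9053/90, 10709/90]
L4 α=5/8: [27577/240, 14753/240, 29759/240]
rounded: [115, 61, 124]

at x=1,y=3 over L1,L2,L3,L4,L5:
+L1 (α=3/5) → [141/5, 102, 276/5]
+L2 (α=5/8) → [1637/10, 1081/8, 3489/20]
+L3 (α=3/7) → [5629/35, 2089/14, 6774/35]
+L4 (α=6/7) → [36079/245, 5701/98, 52764/245]
+L5 (α=1/4) → [165077/980, 31607/392, 40063/245]
= [168, 81, 164]

query (0,2) [L1,L2,L3,L4] — begin 0,0,0
+L1 (α=1/3) → [250/3, 19, 4]
+L2 (α=1/2) → [619/6, 123/2, 211/2]
+L3 (α=1/2) → [1423/12, 321/4, 565/4]
+L4 (α=1/2) → [4363/24, 501/8, 1229/8]
rounded: [182, 63, 154]

(1,1) stack=L1,L2,L3,L4,L6; from [0,0,0]:
L1 α=0: [0, 0, 0]
L2 α=1/2: [69/2, 127/2, 60]
L3 α=3/4: [357/8, 1171/8, 237/2]
L4 α=1/2: [1029/16, 2347/16, 371/4]
L6 α=1/3: [815/8, 1105/8, 545/6]
→ [102, 138, 91]

query (1,3) [L1,L2,L3,L4,L6,L7] — begin 0,0,0
after L1 α=3/5: [141/5, 102, 276/5]
after L2 α=5/8: [1637/10, 1081/8, 3489/20]
after L3 α=3/7: [5629/35, 2089/14, 6774/35]
after L4 α=6/7: [36079/245, 5701/98, 52764/245]
after L6 α=0: [36079/245, 5701/98, 52764/245]
after L7 α=5/6: [97052/735, 3697/196, 120707/735]
→ [132, 19, 164]

(1,0) stack=L1,L2,L3,L4,L6,L7; from [0,0,0]:
after L1 α=1/5: [47/5, 40, 192/5]
after L2 α=1/2: [206/5, 221/2, 957/10]
after L3 α=2/5: [1338/25, 931/10, 4471/50]
after L4 α=1/2: [6113/50, 2581/20, 15271/100]
after L6 α=1: [245, 88, 209]
after L7 α=1/2: [127, 169, 453/2]
= [127, 169, 226]

at x=2,y=0 over L1,L2,L3,L4,L6,L7:
L1 α=1/4: [49/4, 65/4, 37/2]
L2 α=3/5: [1219/10, 113/10, 127/5]
L3 α=0: [1219/10, 113/10, 127/5]
L4 α=1/3: [1369/15, 728/15, 1409/15]
L6 α=2/3: [5239/45, 2588/45, 8819/45]
L7 α=1/3: [11063/135, 8551/135, 18088/135]
= [82, 63, 134]


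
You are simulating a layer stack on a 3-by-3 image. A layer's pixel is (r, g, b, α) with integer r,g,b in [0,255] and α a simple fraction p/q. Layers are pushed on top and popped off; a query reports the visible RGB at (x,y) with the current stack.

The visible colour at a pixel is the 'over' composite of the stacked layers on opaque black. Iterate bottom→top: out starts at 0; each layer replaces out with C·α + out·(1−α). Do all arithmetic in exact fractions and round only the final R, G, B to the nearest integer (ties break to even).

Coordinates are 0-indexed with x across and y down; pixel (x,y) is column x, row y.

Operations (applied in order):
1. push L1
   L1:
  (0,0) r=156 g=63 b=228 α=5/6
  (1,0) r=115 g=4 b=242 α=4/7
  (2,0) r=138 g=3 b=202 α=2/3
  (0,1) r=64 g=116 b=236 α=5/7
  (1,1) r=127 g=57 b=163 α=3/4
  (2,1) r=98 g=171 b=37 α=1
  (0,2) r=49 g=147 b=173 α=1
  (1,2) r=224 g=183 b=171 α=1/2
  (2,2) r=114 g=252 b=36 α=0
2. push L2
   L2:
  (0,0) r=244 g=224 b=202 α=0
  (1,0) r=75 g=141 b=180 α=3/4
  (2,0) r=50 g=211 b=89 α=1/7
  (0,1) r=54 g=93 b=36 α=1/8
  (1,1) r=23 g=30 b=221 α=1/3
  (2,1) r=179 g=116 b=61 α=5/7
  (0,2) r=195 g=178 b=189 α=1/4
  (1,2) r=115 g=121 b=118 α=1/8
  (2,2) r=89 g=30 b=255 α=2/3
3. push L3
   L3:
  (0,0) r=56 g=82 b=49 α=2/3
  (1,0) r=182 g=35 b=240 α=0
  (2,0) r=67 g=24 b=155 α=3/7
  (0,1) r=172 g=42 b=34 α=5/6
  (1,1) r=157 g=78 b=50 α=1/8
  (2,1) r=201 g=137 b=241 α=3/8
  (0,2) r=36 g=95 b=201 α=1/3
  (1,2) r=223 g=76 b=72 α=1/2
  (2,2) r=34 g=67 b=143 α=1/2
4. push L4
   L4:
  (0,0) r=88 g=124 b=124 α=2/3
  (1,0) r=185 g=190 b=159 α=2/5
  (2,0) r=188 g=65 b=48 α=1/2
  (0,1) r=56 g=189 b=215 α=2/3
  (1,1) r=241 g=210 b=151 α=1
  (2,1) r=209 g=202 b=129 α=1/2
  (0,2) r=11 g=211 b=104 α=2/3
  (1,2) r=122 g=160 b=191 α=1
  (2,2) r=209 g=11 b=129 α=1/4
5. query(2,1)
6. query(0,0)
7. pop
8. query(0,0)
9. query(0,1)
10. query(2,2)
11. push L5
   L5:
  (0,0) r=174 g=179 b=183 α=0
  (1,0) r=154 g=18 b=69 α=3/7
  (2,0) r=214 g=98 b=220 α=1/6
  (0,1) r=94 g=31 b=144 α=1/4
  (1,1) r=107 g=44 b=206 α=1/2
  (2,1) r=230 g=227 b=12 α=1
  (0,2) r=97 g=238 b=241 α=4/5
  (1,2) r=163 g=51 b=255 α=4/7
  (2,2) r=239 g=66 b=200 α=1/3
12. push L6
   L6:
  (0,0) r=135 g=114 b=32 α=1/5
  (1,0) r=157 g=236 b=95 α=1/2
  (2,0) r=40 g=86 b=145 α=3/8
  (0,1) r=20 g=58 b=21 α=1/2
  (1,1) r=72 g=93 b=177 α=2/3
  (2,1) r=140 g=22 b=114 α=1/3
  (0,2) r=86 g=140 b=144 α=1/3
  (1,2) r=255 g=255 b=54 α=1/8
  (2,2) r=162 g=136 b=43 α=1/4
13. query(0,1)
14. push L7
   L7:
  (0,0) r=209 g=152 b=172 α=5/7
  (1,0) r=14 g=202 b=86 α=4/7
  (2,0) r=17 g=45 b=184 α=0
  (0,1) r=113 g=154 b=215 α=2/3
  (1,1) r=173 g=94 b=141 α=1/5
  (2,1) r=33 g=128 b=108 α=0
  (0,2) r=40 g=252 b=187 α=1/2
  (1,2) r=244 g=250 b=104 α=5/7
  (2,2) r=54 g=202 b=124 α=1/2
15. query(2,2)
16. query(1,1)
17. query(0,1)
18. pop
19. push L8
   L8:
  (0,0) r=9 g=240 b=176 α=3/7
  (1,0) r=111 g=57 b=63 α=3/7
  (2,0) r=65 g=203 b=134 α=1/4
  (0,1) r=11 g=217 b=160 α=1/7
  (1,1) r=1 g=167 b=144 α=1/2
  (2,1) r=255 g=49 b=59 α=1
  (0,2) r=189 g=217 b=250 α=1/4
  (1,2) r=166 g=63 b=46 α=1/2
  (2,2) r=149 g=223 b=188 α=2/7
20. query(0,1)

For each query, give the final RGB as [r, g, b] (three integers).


at x=2,y=1 over L1,L2,L3,L4:
after L1 α=1: [98, 171, 37]
after L2 α=5/7: [1091/7, 922/7, 379/7]
after L3 α=3/8: [2419/14, 7487/56, 1739/14]
after L4 α=1/2: [5345/28, 18799/112, 3545/28]
= [191, 168, 127]

at x=0,y=0 over L1,L2,L3,L4:
after L1 α=5/6: [130, 105/2, 190]
after L2 α=0: [130, 105/2, 190]
after L3 α=2/3: [242/3, 433/6, 96]
after L4 α=2/3: [770/9, 1921/18, 344/3]
→ [86, 107, 115]

query (0,0) [L1,L2,L3] — begin 0,0,0
after L1 α=5/6: [130, 105/2, 190]
after L2 α=0: [130, 105/2, 190]
after L3 α=2/3: [242/3, 433/6, 96]
= [81, 72, 96]

query (0,1) [L1,L2,L3] — begin 0,0,0
+L1 (α=5/7) → [320/7, 580/7, 1180/7]
+L2 (α=1/8) → [187/4, 673/8, 152]
+L3 (α=5/6) → [1209/8, 2353/48, 161/3]
→ [151, 49, 54]

query (2,2) [L1,L2,L3] — begin 0,0,0
+L1 (α=0) → [0, 0, 0]
+L2 (α=2/3) → [178/3, 20, 170]
+L3 (α=1/2) → [140/3, 87/2, 313/2]
rounded: [47, 44, 156]

query (0,1) [L1,L2,L3,L5,L6] — begin 0,0,0
L1 α=5/7: [320/7, 580/7, 1180/7]
L2 α=1/8: [187/4, 673/8, 152]
L3 α=5/6: [1209/8, 2353/48, 161/3]
L5 α=1/4: [4379/32, 2849/64, 305/4]
L6 α=1/2: [5019/64, 6561/128, 389/8]
→ [78, 51, 49]

(2,2) stack=L1,L2,L3,L5,L6,L7; from [0,0,0]:
+L1 (α=0) → [0, 0, 0]
+L2 (α=2/3) → [178/3, 20, 170]
+L3 (α=1/2) → [140/3, 87/2, 313/2]
+L5 (α=1/3) → [997/9, 51, 171]
+L6 (α=1/4) → [1483/12, 289/4, 139]
+L7 (α=1/2) → [2131/24, 1097/8, 263/2]
→ [89, 137, 132]

query (1,1) [L1,L2,L3,L5,L6,L7] — begin 0,0,0
L1 α=3/4: [381/4, 171/4, 489/4]
L2 α=1/3: [427/6, 77/2, 931/6]
L3 α=1/8: [3931/48, 695/16, 6817/48]
L5 α=1/2: [9067/96, 1399/32, 16705/96]
L6 α=2/3: [22891/288, 7351/96, 50689/288]
L7 α=1/5: [35347/360, 9607/120, 60841/360]
= [98, 80, 169]

(0,1) stack=L1,L2,L3,L5,L6,L7; from [0,0,0]:
after L1 α=5/7: [320/7, 580/7, 1180/7]
after L2 α=1/8: [187/4, 673/8, 152]
after L3 α=5/6: [1209/8, 2353/48, 161/3]
after L5 α=1/4: [4379/32, 2849/64, 305/4]
after L6 α=1/2: [5019/64, 6561/128, 389/8]
after L7 α=2/3: [19483/192, 45985/384, 3829/24]
→ [101, 120, 160]

(0,1) stack=L1,L2,L3,L5,L6,L8; from [0,0,0]:
after L1 α=5/7: [320/7, 580/7, 1180/7]
after L2 α=1/8: [187/4, 673/8, 152]
after L3 α=5/6: [1209/8, 2353/48, 161/3]
after L5 α=1/4: [4379/32, 2849/64, 305/4]
after L6 α=1/2: [5019/64, 6561/128, 389/8]
after L8 α=1/7: [15409/224, 33571/448, 1807/28]
→ [69, 75, 65]
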